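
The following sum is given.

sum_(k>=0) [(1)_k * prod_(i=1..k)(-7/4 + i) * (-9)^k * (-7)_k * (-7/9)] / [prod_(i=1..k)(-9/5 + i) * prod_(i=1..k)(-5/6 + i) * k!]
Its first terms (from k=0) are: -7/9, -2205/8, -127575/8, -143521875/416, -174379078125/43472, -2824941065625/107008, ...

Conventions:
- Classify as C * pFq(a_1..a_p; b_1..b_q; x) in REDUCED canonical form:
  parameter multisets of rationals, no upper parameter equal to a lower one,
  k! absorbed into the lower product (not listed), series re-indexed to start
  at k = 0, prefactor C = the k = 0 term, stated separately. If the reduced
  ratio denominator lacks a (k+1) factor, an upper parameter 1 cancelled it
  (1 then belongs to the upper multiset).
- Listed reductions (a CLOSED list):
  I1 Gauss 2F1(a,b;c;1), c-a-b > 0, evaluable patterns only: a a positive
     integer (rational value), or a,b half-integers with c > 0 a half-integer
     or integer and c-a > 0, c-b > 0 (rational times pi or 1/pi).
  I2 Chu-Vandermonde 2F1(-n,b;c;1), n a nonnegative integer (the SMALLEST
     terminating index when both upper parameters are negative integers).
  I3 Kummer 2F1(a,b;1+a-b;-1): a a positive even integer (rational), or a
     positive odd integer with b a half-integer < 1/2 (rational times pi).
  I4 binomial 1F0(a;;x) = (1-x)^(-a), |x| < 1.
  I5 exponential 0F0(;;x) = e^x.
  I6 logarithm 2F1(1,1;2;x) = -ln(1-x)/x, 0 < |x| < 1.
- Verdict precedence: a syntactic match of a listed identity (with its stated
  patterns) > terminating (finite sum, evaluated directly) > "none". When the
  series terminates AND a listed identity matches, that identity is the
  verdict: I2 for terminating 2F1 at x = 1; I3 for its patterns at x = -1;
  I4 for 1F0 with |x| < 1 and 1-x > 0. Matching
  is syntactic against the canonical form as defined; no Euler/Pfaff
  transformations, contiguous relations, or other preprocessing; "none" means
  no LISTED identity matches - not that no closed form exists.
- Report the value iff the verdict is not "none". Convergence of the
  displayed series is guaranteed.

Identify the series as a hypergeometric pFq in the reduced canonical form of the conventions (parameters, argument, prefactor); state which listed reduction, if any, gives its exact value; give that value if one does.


Key observation: x = (-9) and the running product (C = -7/9) telescopes to a rising factorial.
Adjacent-term ratio: r(k) = (-9) * (k-7) (k-3/4) (k+1) / [(k-4/5) (k+1/6) (k+1)] - rational in k, leading ratio (-9); with t_0 = -7/9, classification follows.

Canonical form: C = -7/9 times 3F2 with upper {-7, -3/4, 1}, lower {-4/5, 1/6}, x = -9. Verdict: terminating. With -7 upstairs the series is a 8-term polynomial sum; evaluated term by term. Value: -14990611816255466569/57441466368.


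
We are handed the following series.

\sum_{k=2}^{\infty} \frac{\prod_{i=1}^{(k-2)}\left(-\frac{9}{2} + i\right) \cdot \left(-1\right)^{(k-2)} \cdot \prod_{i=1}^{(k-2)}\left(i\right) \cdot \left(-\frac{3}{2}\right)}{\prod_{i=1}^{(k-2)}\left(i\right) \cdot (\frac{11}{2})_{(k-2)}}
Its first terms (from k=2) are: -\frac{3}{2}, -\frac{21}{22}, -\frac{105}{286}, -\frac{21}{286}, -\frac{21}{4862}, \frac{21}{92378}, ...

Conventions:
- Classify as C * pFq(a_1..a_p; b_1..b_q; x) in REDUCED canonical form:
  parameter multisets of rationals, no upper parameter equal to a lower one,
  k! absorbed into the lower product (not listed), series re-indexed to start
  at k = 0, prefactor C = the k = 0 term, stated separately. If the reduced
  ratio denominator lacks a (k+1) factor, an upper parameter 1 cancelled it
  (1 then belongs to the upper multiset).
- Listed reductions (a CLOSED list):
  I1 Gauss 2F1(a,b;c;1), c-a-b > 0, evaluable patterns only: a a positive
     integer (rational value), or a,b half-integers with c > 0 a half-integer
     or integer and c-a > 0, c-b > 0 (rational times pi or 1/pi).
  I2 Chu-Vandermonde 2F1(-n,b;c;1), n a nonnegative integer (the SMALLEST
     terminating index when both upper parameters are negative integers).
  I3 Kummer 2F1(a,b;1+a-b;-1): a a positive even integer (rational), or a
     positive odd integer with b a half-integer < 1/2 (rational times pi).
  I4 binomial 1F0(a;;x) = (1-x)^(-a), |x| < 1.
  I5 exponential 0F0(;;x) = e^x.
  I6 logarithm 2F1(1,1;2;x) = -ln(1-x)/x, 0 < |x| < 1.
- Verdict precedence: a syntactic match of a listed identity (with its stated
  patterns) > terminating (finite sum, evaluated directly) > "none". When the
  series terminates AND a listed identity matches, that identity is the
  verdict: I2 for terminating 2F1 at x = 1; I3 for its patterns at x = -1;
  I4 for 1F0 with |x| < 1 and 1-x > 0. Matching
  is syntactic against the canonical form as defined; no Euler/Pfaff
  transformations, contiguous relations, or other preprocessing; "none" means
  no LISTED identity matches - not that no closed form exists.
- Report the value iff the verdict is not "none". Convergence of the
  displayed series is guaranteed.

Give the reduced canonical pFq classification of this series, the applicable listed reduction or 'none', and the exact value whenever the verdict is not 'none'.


Reduced: x = -1, 2F1, upper = {-\frac{7}{2}, 1}, lower = {\frac{11}{2}}, C = -\frac{3}{2}. Verdict (x = -1): Kummer's theorem (I3) applies (x = -1; c = \frac{11}{2} equals 1+a-b for upper {-\frac{7}{2}, 1}: listed pattern). Value: \left(-\frac{945}{1024}\right) \cdot \pi.

Structural cue: x = -1 and the running product (C = -3/2) telescopes to a rising factorial.
Step ratio: r(k) = -1 * (k-\frac{7}{2}) (k+1) / [(k+\frac{11}{2}) (k+1)] - rational in k. x = -1; t_0 = -\frac{3}{2}; negate the roots.


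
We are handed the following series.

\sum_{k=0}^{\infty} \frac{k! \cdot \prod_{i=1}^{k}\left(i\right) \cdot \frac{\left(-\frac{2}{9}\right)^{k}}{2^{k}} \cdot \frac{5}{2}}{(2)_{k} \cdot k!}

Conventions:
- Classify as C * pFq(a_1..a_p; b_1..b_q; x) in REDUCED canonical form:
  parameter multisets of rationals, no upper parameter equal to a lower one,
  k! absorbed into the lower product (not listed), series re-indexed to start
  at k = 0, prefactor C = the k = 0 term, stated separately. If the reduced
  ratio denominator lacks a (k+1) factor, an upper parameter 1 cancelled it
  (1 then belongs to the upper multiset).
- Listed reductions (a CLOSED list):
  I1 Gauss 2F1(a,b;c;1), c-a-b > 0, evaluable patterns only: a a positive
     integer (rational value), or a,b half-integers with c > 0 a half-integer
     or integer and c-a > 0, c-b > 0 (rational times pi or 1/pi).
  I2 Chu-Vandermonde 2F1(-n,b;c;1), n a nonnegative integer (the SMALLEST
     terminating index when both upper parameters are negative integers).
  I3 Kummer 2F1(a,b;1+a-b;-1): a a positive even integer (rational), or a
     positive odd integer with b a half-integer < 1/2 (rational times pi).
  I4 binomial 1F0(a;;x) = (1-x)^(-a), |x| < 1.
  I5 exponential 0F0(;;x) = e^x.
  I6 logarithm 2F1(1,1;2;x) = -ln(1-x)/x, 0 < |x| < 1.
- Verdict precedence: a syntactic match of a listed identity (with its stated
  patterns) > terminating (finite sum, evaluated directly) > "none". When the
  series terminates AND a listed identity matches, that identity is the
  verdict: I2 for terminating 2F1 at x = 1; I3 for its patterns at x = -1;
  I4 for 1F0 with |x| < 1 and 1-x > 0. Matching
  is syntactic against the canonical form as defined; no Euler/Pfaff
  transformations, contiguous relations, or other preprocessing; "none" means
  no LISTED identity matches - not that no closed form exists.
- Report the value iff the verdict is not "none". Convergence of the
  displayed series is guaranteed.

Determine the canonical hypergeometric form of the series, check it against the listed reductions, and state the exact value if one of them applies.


Canonical form: C = \frac{5}{2} times 2F1 with upper {1, 1}, lower {2}, x = -\frac{1}{9}. Verdict: the I6 logarithm reduction applies (the logarithm: parameters (1,1;2), x = -\frac{1}{9}). Value: \frac{45}{2} \cdot \ln\left(\frac{10}{9}\right).

Structural cue: from the first term \frac{5}{2}: the two k-th powers (prefactor 5/2) combine into one argument.
Adjacent-term ratio: r(k) = -\frac{1}{9} * (k+1) (k+1) / [(k+2) (k+1)] ; factor over Q: parameters, x = -\frac{1}{9}, and C = \frac{5}{2}.


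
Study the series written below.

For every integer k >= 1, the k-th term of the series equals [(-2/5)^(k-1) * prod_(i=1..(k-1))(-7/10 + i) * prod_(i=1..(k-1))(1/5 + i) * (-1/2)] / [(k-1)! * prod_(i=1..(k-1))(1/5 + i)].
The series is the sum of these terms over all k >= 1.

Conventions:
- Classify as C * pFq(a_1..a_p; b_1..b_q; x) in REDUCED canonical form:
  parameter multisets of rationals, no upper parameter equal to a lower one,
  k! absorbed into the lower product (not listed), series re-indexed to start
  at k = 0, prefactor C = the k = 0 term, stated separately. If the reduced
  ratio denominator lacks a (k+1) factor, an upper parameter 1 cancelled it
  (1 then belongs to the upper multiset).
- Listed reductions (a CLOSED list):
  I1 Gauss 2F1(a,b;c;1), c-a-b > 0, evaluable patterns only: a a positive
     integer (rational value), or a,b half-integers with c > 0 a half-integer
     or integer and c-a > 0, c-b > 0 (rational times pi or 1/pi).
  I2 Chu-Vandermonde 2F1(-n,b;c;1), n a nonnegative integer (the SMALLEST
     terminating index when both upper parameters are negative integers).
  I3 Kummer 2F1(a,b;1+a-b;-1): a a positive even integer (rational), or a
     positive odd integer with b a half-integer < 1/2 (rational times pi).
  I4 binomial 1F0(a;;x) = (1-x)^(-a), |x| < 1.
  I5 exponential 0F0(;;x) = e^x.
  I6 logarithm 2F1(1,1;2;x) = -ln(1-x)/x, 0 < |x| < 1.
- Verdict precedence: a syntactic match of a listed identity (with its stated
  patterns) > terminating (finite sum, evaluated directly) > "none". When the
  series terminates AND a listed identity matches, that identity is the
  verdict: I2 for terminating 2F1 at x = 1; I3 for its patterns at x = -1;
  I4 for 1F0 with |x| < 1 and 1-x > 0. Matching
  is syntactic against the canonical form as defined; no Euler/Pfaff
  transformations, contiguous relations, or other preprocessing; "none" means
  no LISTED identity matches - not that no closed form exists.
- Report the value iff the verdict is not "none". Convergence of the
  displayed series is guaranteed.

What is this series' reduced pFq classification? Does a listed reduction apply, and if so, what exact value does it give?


Canonical form: C = -1/2 times 1F0 with upper {3/10}, lower {-}, x = -2/5. Verdict: the I4 binomial reduction fires (the 1F0 binomial series: exponent -3/10, x = -2/5). Exact value: (-1/2) * (7/5)^(-3/10).

Structural cue: t_0 = -1/2 here, and the running product (C = -1/2, x = -2/5) telescopes to a rising factorial.
Ratio: r(k) = (-2/5) * (k+3/10) / [(k+1)] - poly over poly, x = (-2/5) from leading terms; C = -1/2 at k = 0.


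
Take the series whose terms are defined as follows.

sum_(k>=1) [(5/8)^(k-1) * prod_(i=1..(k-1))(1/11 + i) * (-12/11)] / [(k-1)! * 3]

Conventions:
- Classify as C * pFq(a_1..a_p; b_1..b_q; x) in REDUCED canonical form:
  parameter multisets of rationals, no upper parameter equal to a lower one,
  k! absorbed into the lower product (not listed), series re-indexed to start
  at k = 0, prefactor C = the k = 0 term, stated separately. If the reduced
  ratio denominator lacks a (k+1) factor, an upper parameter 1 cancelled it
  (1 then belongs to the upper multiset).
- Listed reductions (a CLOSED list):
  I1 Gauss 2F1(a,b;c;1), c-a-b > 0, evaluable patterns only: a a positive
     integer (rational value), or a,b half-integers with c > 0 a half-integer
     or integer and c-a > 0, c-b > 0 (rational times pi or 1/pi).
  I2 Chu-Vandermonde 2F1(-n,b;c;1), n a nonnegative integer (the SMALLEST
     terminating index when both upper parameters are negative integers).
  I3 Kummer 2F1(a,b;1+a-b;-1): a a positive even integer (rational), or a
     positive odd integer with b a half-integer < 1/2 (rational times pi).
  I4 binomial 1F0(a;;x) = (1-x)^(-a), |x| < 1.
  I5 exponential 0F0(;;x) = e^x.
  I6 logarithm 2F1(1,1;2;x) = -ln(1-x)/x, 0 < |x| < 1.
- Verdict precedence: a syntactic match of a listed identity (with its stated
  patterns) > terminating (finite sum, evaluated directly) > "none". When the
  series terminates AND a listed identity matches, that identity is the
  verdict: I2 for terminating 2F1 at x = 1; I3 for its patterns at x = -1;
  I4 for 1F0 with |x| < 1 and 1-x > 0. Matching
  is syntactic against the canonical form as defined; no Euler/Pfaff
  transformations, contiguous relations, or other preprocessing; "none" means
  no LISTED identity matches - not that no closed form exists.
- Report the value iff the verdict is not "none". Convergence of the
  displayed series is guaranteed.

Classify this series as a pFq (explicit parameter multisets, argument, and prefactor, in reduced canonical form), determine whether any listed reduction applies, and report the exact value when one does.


Canonical form: C = -4/11 times 1F0 with upper {12/11}, lower {-}, x = 5/8. Verdict at x = 5/8: the binomial series (I4) matches (the 1F0 binomial series: exponent -12/11, x = 5/8). Its exact value is (-4/11) * (3/8)^(-12/11).

Key step: t_0 = -4/11 here, and the running product (prefactor -4/11) telescopes to a rising factorial.
Consecutive-term ratio: r(k) = (5/8) * (k+12/11) / [(k+1)] - rational in k. x = (5/8); t_0 = -4/11; negate the roots.


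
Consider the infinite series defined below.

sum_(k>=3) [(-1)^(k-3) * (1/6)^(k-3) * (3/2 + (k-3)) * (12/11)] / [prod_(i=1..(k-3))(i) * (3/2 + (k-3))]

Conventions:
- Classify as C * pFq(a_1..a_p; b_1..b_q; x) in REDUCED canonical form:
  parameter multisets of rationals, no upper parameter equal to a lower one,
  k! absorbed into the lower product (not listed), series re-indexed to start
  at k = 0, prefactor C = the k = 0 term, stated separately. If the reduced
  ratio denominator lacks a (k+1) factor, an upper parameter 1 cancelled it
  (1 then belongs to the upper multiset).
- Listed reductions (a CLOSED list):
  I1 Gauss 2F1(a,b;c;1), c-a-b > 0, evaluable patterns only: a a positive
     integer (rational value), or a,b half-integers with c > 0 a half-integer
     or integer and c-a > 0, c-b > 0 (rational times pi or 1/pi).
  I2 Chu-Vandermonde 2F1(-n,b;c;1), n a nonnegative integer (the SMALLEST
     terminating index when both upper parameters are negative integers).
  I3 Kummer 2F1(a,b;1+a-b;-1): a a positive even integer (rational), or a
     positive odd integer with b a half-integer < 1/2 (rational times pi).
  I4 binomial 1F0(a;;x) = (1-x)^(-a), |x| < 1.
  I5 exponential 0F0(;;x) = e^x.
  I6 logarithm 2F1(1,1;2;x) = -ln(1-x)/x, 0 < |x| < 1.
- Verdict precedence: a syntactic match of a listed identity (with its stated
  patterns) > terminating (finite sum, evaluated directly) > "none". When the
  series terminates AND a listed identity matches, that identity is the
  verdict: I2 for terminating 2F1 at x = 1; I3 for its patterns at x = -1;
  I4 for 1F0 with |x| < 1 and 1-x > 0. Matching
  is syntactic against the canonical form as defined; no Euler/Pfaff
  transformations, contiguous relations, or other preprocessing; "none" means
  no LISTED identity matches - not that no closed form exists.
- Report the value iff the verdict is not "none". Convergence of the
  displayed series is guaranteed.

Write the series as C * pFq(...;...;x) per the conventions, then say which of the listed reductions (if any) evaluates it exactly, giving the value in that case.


Prefactor 12/11, argument -1/6: 0F0 with upper {-} over lower {-}. Verdict: this is exponential (I5) (the 0F0 exponential series at x = -1/6). Hence: (12/11) * e^(-1/6).

Structural cue: from the first term 12/11: the (-1)^k factor (C = 12/11) folds into the argument's sign.
Adjacent-term ratio: r(k) = (-1/6) * 1 / [(k+1)] - poly over poly, x = (-1/6) from leading terms; C = 12/11 at k = 0.


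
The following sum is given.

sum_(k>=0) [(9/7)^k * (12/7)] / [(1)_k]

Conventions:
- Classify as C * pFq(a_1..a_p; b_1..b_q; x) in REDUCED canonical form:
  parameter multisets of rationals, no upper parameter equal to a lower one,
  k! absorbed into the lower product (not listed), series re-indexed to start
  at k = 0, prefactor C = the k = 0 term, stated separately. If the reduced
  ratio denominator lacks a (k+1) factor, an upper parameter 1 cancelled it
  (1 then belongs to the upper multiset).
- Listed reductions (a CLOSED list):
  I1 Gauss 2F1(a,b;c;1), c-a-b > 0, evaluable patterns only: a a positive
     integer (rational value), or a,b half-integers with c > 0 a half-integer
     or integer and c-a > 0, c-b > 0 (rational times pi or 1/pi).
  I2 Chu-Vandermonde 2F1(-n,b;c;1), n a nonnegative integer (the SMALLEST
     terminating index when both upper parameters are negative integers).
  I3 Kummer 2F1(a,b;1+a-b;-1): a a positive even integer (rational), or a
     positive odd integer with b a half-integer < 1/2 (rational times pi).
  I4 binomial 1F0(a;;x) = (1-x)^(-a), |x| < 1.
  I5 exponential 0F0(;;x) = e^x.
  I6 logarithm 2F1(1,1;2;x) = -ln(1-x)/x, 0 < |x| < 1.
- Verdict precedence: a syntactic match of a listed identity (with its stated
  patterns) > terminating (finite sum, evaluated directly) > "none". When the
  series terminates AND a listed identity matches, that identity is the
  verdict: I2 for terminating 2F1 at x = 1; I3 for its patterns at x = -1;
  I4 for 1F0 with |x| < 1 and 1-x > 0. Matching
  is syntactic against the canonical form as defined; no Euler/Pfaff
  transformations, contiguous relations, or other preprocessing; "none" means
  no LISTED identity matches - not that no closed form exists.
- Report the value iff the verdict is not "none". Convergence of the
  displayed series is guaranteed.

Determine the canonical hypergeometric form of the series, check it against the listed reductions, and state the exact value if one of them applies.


Reduced: x = 9/7, 0F0, upper = {-}, lower = {-}, C = 12/7. Verdict: the exponential series (I5) fires (the 0F0 exponential series at x = 9/7). Exact value: (12/7) * e^(9/7).

Key step: t_0 being 12/7, (1)_k (C = 12/7) is k! itself.
Adjacent-term ratio: r(k) = (9/7) * 1 / [(k+1)] - rational; roots negated = parameters, x = (9/7), C = 12/7.


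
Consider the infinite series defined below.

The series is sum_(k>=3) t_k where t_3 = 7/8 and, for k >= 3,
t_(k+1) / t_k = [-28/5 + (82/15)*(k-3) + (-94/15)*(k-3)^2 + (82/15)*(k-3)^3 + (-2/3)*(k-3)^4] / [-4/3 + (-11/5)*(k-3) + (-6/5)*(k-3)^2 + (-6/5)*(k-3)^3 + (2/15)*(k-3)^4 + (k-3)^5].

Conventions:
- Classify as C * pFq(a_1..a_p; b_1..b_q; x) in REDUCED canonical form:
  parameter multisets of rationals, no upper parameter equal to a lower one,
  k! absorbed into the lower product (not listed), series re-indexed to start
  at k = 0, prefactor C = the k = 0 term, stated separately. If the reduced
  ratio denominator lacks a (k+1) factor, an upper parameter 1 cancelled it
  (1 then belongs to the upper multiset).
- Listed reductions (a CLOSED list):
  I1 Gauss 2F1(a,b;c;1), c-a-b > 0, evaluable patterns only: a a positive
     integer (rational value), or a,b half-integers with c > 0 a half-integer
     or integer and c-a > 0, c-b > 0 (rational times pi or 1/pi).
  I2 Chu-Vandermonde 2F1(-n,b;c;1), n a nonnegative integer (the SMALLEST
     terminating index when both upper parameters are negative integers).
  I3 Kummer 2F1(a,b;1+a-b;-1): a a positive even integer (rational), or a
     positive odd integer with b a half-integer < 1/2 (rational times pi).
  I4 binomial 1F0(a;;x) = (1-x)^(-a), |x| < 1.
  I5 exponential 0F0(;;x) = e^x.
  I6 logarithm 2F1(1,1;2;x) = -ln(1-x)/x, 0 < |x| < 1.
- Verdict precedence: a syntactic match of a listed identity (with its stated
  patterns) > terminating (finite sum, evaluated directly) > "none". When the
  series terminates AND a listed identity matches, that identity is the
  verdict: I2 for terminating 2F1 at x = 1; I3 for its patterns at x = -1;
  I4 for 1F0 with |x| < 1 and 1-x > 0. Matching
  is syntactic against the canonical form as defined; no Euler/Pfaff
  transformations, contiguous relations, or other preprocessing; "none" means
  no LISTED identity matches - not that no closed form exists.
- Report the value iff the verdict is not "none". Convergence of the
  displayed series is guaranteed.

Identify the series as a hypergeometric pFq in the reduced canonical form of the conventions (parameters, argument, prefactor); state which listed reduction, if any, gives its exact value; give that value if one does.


The series (x = -2/3) is 2F2: upper {-7, -6/5}, lower {-5/3, 4/5}, prefactor 7/8. Verdict: terminating - the sum ends at index 7 because -7 is a negative integer; exact evaluation follows. Its exact value is 529472947/73062600.

Structural cue: x = (-2/3) and cancel k^2 + 1 from the displayed ratio first; then C = 7/8.
Ratio: r(k) = (-2/3) * (k-7) (k-6/5) / [(k-5/3) (k+4/5) (k+1)] - poly over poly, x = (-2/3) from leading terms; C = 7/8 at k = 0.


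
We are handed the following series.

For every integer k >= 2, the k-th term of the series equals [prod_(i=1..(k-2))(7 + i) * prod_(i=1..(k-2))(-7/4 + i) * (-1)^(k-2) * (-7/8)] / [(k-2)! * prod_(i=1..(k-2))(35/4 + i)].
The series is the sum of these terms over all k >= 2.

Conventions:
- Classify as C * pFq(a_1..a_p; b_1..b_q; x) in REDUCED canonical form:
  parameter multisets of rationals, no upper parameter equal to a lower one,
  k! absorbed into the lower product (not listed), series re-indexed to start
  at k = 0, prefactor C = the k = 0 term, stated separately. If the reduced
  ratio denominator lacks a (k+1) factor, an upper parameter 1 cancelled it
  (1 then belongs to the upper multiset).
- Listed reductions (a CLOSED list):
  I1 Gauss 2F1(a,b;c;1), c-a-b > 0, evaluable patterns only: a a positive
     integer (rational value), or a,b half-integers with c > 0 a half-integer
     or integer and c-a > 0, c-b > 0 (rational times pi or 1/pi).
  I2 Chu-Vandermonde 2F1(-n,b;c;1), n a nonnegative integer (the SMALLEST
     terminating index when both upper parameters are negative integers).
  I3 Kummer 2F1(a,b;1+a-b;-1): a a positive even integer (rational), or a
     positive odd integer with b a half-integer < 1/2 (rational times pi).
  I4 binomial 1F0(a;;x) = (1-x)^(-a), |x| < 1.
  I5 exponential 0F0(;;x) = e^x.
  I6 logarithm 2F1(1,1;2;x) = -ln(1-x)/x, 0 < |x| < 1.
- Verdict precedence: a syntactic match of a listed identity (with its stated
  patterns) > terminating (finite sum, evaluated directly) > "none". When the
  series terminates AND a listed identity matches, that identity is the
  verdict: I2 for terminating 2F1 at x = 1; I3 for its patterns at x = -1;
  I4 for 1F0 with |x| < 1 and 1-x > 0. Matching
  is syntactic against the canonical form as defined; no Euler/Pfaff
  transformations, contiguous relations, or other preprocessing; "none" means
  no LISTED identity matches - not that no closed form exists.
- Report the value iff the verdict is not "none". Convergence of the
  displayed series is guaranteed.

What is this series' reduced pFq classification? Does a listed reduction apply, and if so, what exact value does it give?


Prefactor -7/8, argument -1: 2F1 with upper {-3/4, 8} over lower {39/4}. Verdict: the Kummer evaluation I3 fires (x = -1; c = 39/4 equals 1+a-b for upper {-3/4, 8}: listed pattern). Its exact value is -44919/32768.

Key observation: x = (-1) and the running product (C = -7/8, x = -1) telescopes to a rising factorial.
Term ratio: r(k) = (-1) * (k-3/4) (k+8) / [(k+39/4) (k+1)] - rational; roots negated = parameters, x = (-1), C = -7/8.


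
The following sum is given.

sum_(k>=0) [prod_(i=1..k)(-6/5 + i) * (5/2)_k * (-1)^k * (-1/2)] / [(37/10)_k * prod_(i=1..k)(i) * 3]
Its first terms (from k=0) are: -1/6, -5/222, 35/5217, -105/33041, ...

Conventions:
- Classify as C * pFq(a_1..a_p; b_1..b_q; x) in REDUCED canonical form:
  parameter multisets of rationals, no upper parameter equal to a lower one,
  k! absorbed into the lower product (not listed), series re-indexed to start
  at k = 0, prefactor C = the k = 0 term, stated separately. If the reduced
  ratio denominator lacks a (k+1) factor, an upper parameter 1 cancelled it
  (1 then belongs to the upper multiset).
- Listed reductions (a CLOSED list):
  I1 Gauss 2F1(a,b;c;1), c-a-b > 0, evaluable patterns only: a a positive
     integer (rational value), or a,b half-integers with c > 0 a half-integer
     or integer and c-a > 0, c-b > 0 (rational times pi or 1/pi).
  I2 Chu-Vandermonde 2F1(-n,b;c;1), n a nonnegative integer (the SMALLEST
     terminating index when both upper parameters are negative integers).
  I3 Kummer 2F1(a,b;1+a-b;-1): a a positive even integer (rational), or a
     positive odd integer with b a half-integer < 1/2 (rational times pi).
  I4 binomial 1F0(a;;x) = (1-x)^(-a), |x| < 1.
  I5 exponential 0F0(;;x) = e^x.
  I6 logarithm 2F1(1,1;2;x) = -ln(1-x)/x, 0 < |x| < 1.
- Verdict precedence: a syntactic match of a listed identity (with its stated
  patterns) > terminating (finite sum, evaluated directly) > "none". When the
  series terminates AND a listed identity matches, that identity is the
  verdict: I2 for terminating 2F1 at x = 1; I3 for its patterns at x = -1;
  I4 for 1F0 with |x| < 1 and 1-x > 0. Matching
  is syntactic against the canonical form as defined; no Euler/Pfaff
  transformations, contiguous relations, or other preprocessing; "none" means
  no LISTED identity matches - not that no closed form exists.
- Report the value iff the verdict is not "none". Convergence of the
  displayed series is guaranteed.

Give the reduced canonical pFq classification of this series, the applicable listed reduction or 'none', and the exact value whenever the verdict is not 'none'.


The series (x = -1) is 2F1: upper {-1/5, 5/2}, lower {37/10}, prefactor -1/6. Verdict: none. A 2F1 with upper {-1/5, 5/2} fits none of I1-I6 at x = -1; the sum runs forever.

Structural cue: t_0 being -1/6, the constant factors (prefactor -1/6) combine into one prefactor.
Consecutive-term ratio: r(k) = (-1) * (k-1/5) (k+5/2) / [(k+37/10) (k+1)] ; factor over Q: parameters, x = (-1), and C = -1/6.


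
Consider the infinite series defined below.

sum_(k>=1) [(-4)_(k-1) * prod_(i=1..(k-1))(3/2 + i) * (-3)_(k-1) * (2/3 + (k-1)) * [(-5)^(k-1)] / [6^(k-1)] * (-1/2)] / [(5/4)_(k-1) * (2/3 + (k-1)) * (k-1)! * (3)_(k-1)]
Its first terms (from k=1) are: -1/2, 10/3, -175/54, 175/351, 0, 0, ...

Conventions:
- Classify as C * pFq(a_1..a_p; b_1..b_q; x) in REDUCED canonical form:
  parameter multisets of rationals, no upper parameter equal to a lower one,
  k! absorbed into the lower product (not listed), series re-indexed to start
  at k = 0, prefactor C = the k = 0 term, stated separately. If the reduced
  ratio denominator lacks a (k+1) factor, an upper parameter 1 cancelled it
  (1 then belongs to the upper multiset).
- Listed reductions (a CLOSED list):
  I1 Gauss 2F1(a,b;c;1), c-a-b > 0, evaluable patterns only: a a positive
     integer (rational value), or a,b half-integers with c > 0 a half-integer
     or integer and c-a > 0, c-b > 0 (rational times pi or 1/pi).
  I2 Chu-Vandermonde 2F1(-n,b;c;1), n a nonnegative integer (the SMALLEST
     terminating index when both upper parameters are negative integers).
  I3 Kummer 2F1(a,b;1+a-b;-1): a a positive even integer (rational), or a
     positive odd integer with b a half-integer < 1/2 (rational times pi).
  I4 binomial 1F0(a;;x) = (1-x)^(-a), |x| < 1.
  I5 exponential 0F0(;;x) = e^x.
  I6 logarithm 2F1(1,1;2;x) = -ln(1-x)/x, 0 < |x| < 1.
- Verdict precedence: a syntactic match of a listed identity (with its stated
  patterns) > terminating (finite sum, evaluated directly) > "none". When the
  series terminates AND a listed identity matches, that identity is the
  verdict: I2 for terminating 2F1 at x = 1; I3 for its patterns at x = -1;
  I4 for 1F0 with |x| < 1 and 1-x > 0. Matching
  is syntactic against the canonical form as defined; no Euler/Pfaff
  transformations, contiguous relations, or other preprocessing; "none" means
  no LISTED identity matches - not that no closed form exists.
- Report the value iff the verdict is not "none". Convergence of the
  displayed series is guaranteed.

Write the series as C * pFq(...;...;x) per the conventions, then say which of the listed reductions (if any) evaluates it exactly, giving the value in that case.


At argument -5/6: a 3F2 with upper {-4, -3, 5/2}, lower {5/4, 3}, scaled by C = -1/2. Verdict: terminating at k = 3: the factor (-3)_k kills every later term; summing the 4 survivors is exact. Hence: 32/351.

Key observation: with t_0 = -1/2, k + 2/3 divides numerator and denominator alike; C = -1/2 after cancelling.
Adjacent-term ratio: r(k) = (-5/6) * (k-4) (k-3) (k+5/2) / [(k+5/4) (k+3) (k+1)] ; factor over Q: parameters, x = (-5/6), and C = -1/2.


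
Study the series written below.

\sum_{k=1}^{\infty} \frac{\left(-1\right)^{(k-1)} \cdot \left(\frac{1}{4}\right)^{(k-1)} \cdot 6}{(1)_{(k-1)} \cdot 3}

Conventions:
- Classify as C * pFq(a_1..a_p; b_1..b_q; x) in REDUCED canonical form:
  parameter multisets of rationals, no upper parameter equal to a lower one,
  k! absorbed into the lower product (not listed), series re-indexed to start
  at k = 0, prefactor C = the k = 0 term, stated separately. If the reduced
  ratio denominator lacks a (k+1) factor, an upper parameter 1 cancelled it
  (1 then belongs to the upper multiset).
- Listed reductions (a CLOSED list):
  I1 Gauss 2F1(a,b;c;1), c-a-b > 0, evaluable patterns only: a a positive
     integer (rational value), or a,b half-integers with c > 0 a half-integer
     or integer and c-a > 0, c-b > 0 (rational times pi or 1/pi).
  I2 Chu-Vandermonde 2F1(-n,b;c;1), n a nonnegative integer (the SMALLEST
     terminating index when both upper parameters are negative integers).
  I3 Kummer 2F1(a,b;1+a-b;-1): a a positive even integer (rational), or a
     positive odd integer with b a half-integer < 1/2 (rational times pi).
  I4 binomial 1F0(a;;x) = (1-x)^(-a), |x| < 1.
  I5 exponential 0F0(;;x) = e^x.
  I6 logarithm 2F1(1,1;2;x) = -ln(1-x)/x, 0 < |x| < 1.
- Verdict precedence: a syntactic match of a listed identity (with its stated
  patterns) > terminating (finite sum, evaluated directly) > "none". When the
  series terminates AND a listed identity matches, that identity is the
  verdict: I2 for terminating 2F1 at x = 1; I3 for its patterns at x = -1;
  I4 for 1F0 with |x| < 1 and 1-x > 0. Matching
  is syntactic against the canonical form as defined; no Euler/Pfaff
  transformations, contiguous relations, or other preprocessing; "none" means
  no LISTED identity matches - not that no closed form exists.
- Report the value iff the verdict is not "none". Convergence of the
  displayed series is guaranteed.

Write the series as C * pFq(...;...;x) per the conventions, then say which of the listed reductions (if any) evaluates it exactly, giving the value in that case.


Canonical form: C = 2 times 0F0 with upper {-}, lower {-}, x = -\frac{1}{4}. Verdict: the exponential series (I5) applies (the 0F0 exponential series at x = -\frac{1}{4}). Exact value: 2 \cdot e^{-\frac{1}{4}}.

Key observation: t_0 = 2 here, and the constant factors (prefactor 2) combine into one prefactor.
Adjacent-term ratio: r(k) = -\frac{1}{4} * 1 / [(k+1)] - poly over poly, x = -\frac{1}{4} from leading terms; C = 2 at k = 0.


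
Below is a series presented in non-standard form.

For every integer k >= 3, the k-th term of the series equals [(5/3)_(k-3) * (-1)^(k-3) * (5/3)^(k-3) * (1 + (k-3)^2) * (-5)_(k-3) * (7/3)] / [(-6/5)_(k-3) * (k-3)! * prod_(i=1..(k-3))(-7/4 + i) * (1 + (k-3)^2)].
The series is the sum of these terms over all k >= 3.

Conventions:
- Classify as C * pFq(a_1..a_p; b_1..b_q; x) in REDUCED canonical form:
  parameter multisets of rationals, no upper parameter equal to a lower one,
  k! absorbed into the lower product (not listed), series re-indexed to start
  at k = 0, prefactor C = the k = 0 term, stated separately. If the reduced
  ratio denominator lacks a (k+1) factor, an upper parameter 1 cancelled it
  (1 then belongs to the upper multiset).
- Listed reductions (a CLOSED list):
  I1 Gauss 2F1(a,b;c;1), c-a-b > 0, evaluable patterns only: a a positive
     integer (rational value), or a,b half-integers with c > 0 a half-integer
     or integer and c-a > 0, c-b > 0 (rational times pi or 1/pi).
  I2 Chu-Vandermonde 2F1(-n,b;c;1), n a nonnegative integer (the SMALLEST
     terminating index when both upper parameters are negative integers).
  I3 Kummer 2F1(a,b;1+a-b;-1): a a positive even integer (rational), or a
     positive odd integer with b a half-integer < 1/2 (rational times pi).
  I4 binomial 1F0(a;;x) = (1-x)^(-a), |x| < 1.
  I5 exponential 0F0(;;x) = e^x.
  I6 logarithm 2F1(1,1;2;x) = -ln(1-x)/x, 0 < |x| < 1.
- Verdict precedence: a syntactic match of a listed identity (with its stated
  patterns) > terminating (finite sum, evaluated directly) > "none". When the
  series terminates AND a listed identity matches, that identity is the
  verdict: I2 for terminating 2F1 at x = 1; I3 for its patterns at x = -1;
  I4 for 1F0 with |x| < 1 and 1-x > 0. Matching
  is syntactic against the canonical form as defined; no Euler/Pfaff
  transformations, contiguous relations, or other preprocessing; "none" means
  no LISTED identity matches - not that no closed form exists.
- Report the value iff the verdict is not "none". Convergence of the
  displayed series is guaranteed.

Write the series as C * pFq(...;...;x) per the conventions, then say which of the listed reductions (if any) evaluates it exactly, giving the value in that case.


First insight: t_0 = 7/3 here, and k^2 + 1 divides numerator and denominator alike; C = 7/3 after cancelling.
Step ratio: r(k) = (-5/3) * (k-5) (k+5/3) / [(k-6/5) (k-3/4) (k+1)] - poly over poly, x = (-5/3) from leading terms; C = 7/3 at k = 0.

Prefactor 7/3, argument -5/3: 2F2 with upper {-5, 5/3} over lower {-6/5, -3/4}. Verdict: terminating at k = 5: the factor (-5)_k kills every later term; summing the 6 survivors is exact. Sum: -152511159334639/1678822119.


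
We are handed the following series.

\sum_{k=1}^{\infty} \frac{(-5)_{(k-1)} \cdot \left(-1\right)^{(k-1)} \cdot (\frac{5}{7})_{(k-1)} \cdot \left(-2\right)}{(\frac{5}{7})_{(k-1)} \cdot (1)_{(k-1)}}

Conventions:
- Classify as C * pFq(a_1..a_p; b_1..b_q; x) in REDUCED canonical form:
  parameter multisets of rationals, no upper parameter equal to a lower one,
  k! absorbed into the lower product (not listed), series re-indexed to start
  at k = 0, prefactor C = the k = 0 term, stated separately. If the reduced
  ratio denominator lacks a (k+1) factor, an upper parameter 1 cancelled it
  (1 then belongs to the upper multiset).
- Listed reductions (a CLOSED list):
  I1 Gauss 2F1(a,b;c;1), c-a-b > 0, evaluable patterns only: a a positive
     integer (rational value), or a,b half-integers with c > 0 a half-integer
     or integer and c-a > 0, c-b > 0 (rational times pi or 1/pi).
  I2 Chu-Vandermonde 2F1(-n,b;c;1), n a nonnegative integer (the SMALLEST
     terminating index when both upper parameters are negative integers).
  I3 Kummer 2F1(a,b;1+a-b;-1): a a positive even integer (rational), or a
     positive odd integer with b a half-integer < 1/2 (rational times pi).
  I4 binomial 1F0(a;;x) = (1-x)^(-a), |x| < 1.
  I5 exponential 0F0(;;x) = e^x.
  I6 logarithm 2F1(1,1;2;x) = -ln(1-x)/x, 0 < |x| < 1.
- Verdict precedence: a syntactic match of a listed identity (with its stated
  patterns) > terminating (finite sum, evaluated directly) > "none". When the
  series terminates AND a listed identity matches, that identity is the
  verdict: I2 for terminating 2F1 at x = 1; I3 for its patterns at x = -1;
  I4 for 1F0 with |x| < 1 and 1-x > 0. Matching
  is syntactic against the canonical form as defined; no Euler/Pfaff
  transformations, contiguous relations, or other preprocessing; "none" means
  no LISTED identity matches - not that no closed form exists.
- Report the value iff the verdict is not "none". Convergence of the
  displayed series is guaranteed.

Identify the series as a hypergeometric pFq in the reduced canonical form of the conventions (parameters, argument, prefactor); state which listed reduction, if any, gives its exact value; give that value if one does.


Key step: x = -1 and the parameter 5/7 appears in both the upper and lower lists and cancels.
Term ratio: r(k) = -1 * (k-5) / [(k+1)] - rational; roots negated = parameters, x = -1, C = -2.

With C = -2: the canonical form is 1F0(-5; -; -1). Verdict: terminating (-5 upstairs). 6 nonzero terms in all; added directly. Its exact value is -64.


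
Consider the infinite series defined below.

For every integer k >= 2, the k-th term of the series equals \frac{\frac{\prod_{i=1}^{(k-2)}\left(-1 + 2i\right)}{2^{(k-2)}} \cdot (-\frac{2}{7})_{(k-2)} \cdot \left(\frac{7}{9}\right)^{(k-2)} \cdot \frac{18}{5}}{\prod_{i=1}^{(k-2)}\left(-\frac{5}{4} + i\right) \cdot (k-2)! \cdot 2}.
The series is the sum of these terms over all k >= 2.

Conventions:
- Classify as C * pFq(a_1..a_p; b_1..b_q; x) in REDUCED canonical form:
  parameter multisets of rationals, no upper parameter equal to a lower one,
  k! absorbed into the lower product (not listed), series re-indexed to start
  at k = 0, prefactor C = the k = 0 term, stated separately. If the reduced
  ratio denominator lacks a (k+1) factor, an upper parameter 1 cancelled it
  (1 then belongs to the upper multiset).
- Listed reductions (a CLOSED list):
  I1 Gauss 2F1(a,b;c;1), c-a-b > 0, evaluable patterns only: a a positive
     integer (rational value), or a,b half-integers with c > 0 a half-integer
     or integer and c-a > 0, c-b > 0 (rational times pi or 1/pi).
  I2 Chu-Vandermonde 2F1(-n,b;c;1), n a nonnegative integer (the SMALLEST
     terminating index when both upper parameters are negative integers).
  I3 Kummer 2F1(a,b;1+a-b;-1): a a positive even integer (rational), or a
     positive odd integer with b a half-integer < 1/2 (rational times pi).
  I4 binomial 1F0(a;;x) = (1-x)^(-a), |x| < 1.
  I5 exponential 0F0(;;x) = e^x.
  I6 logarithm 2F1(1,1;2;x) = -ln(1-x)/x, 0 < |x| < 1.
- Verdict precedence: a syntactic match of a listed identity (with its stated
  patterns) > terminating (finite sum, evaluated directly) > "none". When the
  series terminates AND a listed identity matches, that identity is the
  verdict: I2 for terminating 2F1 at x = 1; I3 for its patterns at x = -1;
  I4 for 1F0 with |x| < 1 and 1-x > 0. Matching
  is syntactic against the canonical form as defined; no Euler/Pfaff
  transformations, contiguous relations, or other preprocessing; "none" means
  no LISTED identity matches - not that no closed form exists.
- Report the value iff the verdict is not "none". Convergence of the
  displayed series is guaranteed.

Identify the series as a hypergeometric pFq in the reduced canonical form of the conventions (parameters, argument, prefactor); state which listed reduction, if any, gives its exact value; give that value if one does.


Key step: x = \frac{7}{9} and the constant factors (prefactor 9/5) combine into one prefactor.
Consecutive-term ratio: r(k) = \frac{7}{9} * (k-\frac{2}{7}) (k+\frac{1}{2}) / [(k-\frac{1}{4}) (k+1)] - rational; roots negated = parameters, x = \frac{7}{9}, C = \frac{9}{5}.

This is \frac{9}{5} * 2F1(-\frac{2}{7}, \frac{1}{2}; -\frac{1}{4}; \frac{7}{9}) in reduced canonical form. Verdict: none - at argument \frac{7}{9} the multisets {-\frac{2}{7}, \frac{1}{2}} ; {-\frac{1}{4}} match no listed identity.


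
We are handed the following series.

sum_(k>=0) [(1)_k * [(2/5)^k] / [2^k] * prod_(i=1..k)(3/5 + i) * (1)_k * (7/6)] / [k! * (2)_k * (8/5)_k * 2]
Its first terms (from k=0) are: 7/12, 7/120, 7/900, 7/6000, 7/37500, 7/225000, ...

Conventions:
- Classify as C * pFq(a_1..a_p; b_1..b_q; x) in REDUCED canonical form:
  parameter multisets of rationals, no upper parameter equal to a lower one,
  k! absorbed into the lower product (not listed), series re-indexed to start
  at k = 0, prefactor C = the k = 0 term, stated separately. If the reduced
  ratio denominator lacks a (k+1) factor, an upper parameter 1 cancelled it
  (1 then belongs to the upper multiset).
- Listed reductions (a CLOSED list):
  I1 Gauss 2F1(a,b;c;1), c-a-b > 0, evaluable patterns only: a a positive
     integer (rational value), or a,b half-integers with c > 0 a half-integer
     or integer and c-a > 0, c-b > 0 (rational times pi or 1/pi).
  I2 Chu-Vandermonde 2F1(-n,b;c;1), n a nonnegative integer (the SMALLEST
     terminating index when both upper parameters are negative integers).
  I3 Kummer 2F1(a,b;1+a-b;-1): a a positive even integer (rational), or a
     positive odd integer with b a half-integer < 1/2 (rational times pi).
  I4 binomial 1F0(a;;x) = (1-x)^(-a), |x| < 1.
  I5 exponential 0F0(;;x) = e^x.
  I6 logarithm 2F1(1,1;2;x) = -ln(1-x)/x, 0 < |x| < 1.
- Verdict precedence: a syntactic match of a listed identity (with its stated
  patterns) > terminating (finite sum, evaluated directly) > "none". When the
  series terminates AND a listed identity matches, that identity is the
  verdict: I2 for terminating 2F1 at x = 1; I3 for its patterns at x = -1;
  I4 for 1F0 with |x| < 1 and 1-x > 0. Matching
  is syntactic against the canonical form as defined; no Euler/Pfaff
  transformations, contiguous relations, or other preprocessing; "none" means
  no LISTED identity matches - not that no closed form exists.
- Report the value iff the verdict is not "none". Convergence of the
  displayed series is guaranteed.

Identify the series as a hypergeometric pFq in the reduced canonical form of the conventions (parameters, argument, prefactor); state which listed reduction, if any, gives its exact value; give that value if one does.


Reduced: x = 1/5, 2F1, upper = {1, 1}, lower = {2}, C = 7/12. Verdict: the I6 logarithm reduction applies (the logarithm: parameters (1,1;2), x = 1/5). Value: (-35/12) * ln(4/5).

Key step: t_0 being 7/12, the running product (C = 7/12) telescopes to a rising factorial.
Adjacent-term ratio: r(k) = (1/5) * (k+1) (k+1) / [(k+2) (k+1)] - rational; roots negated = parameters, x = (1/5), C = 7/12.
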